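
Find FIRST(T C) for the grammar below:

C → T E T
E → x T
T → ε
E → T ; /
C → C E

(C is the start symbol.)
{ ';', 'x' }

FIRST sets of the non-terminals involved (from the grammar, by fixed-point iteration):
  FIRST(T) = { ε }
  FIRST(C) = { ';', 'x' }

To compute FIRST(T C), process the symbols left to right:
Symbol T is a non-terminal. Add FIRST(T) \ {ε} = { }
T is nullable (ε ∈ FIRST(T)), continue to the next symbol.
Symbol C is a non-terminal. Add FIRST(C) \ {ε} = { ';', 'x' }
C is not nullable (ε ∉ FIRST(C)), so stop here.
FIRST(T C) = { ';', 'x' }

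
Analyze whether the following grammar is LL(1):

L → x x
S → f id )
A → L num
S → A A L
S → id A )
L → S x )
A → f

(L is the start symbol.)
No. Predict set conflict for L: { 'x' }

Relevant sets:
  FIRST(S) = { 'f', 'id', 'x' }
  FIRST(A) = { 'f', 'id', 'x' }
  FIRST(L) = { 'f', 'id', 'x' }

For L:
  PREDICT(L → x x) = { 'x' }
  PREDICT(L → S x ')') = { 'f', 'id', 'x' }
For S:
  PREDICT(S → f id ')') = { 'f' }
  PREDICT(S → A A L) = { 'f', 'id', 'x' }
  PREDICT(S → id A ')') = { 'id' }
For A:
  PREDICT(A → L num) = { 'f', 'id', 'x' }
  PREDICT(A → f) = { 'f' }

Conflict found: Predict set conflict for L: { 'x' }
The grammar is NOT LL(1).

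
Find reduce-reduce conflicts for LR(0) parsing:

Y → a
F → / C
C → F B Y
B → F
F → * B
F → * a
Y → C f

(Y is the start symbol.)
A reduce-reduce conflict occurs when an LR(0) state has two complete items [A → α .] and [B → β .] — both call for a reduction, and with no lookahead the parser cannot choose between them.

Augment with Y' → Y and build the canonical LR(0) collection (I0 = CLOSURE({[Y' → . Y]}), then GOTO on every symbol after a dot until no new states appear). It has 14 states:
  I0: { [C → . F B Y], [F → . * B], [F → . * a], [F → . / C], [Y → . C f], [Y → . a], [Y' → . Y] }  — shift
  I1: { [B → . F], [F → * . B], [F → * . a], [F → . * B], [F → . * a], [F → . / C] }  — shift
  I2: { [C → . F B Y], [F → . * B], [F → . * a], [F → . / C], [F → / . C] }  — shift
  I3: { [Y → C . f] }  — shift
  I4: { [B → . F], [C → F . B Y], [F → . * B], [F → . * a], [F → . / C] }  — shift
  I5: { [Y' → Y .] }  — accept
  I6: { [Y → a .] }  — reduce
  I7: { [C → . F B Y], [C → F B . Y], [F → . * B], [F → . * a], [F → . / C], [Y → . C f], [Y → . a] }  — shift
  I8: { [B → F .] }  — reduce
  I9: { [C → F B Y .] }  — reduce
  I10: { [Y → C f .] }  — reduce
  I11: { [F → / C .] }  — reduce
  I12: { [F → * B .] }  — reduce
  I13: { [F → * a .] }  — reduce

No state contains more than one complete item.

Answer: No reduce-reduce conflicts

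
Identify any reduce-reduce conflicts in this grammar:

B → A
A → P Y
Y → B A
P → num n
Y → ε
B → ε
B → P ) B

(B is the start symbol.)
A reduce-reduce conflict occurs when an LR(0) state has two complete items [A → α .] and [B → β .] — both call for a reduction, and with no lookahead the parser cannot choose between them.

Augment with B' → B and build the canonical LR(0) collection (I0 = CLOSURE({[B' → . B]}), then GOTO on every symbol after a dot until no new states appear). It has 12 states:
  I0: { [A → . P Y], [B → . A], [B → . P ) B], [B → .], [B' → . B], [P → . num n] }  — shift, reduce
  I1: { [B → A .] }  — reduce
  I2: { [B' → B .] }  — accept
  I3: { [A → . P Y], [A → P . Y], [B → . A], [B → . P ) B], [B → .], [B → P . ) B], [P → . num n], [Y → . B A], [Y → .] }  — shift, 2 reduces
  I4: { [P → num . n] }  — shift
  I5: { [P → num n .] }  — reduce
  I6: { [A → . P Y], [B → . A], [B → . P ) B], [B → .], [B → P ) . B], [P → . num n] }  — shift, reduce
  I7: { [A → . P Y], [P → . num n], [Y → B . A] }  — shift
  I8: { [A → P Y .] }  — reduce
  I9: { [Y → B A .] }  — reduce
  I10: { [A → . P Y], [A → P . Y], [B → . A], [B → . P ) B], [B → .], [P → . num n], [Y → . B A], [Y → .] }  — shift, 2 reduces
  I11: { [B → P ) B .] }  — reduce

I3 contains complete items [B → .], [Y → .] — reduce-reduce conflict.
I10 contains complete items [B → .], [Y → .] — reduce-reduce conflict.

Answer: Yes — I3: [B → .] vs [Y → .]; I10: [B → .] vs [Y → .]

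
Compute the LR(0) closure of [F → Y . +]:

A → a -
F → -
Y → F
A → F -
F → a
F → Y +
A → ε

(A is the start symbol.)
{ [F → Y . +] }

Start with: [F → Y . +]
The dot precedes the terminal '+', so nothing is added.

CLOSURE = { [F → Y . +] }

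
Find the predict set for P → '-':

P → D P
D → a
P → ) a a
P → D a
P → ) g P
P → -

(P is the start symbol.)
PREDICT(P → '-') = (FIRST(RHS) \ {ε}) ∪ (FOLLOW(P) if ε ∈ FIRST(RHS), i.e. RHS ⇒* ε)
FIRST('-') = { '-' }
ε ∉ FIRST('-'), so FOLLOW(P) is not added.
PREDICT(P → '-') = { '-' }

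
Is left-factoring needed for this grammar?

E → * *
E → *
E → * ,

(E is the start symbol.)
Yes, E has productions with common prefix '*'

Left-factoring is needed when two productions for the same non-terminal
share a common prefix on the right-hand side.

Productions for E:
  E → * *
  E → *
  E → * ,

Found common prefix '*' in productions for E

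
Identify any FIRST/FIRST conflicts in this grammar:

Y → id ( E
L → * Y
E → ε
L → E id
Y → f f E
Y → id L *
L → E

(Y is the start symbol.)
Yes. Y → id '(' E / Y → id L '*' on { 'id' }

A FIRST/FIRST conflict occurs when two productions N → α and N → β for the same non-terminal have FIRST(α) ∩ FIRST(β) ≠ ∅ (with ε ∈ FIRST of a nullable right-hand side, so two nullable alternatives also conflict).

FIRST sets of the non-terminals at (or reachable through a nullable prefix from) the front of some alternative:
  FIRST(E) = { ε }

Productions for Y:
  Y → id ( E: FIRST = { 'id' }
  Y → f f E: FIRST = { 'f' }
  Y → id L *: FIRST = { 'id' }
Productions for L:
  L → * Y: FIRST = { '*' }
  L → E id: FIRST = { 'id' }
  L → E: FIRST = { ε }
E has only one production, so no FIRST/FIRST conflict is possible there.

Conflict for Y: Y → id ( E and Y → id L *
  Overlap: { 'id' }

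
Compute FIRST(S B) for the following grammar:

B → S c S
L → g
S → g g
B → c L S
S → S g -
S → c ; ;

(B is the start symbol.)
{ 'c', 'g' }

FIRST sets of the non-terminals involved (from the grammar, by fixed-point iteration):
  FIRST(S) = { 'c', 'g' }

To compute FIRST(S B), process the symbols left to right:
Symbol S is a non-terminal. Add FIRST(S) \ {ε} = { 'c', 'g' }
S is not nullable (ε ∉ FIRST(S)), so stop here.
FIRST(S B) = { 'c', 'g' }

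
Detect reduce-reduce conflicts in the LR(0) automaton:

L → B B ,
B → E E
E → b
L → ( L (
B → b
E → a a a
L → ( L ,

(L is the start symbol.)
A reduce-reduce conflict occurs when an LR(0) state has two complete items [A → α .] and [B → β .] — both call for a reduction, and with no lookahead the parser cannot choose between them.

Augment with L' → L and build the canonical LR(0) collection (I0 = CLOSURE({[L' → . L]}), then GOTO on every symbol after a dot until no new states appear). It has 16 states:
  I0: { [B → . E E], [B → . b], [E → . a a a], [E → . b], [L → . ( L (], [L → . ( L ,], [L → . B B ,], [L' → . L] }  — shift
  I1: { [B → . E E], [B → . b], [E → . a a a], [E → . b], [L → ( . L (], [L → ( . L ,], [L → . ( L (], [L → . ( L ,], [L → . B B ,] }  — shift
  I2: { [B → . E E], [B → . b], [E → . a a a], [E → . b], [L → B . B ,] }  — shift
  I3: { [B → E . E], [E → . a a a], [E → . b] }  — shift
  I4: { [L' → L .] }  — accept
  I5: { [E → a . a a] }  — shift
  I6: { [B → b .], [E → b .] }  — 2 reduces
  I7: { [E → a a . a] }  — shift
  I8: { [E → a a a .] }  — reduce
  I9: { [B → E E .] }  — reduce
  I10: { [E → b .] }  — reduce
  I11: { [L → B B . ,] }  — shift
  I12: { [L → B B , .] }  — reduce
  I13: { [L → ( L . (], [L → ( L . ,] }  — shift
  I14: { [L → ( L ( .] }  — reduce
  I15: { [L → ( L , .] }  — reduce

I6 contains complete items [B → b .], [E → b .] — reduce-reduce conflict.

Answer: Yes — I6: [B → b .] vs [E → b .]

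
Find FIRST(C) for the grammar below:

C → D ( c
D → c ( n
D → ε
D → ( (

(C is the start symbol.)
To compute FIRST(C), examine every production with C on the left-hand side, reading each right-hand side left to right until a non-nullable symbol is reached.

FIRST sets of the other non-terminals involved (by the same procedure, iterated to a fixed point):
  FIRST(D) = { '(', 'c', ε }

From C → D ( c:
  - D is a non-terminal: add FIRST(D) \ {ε} = { '(', 'c' }
    D is nullable, so continue to the next symbol
  - '(' is a terminal: add '(' and stop

Collecting: FIRST(C) = { '(', 'c' }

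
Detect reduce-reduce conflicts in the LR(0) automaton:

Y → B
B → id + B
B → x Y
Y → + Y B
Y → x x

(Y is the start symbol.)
No reduce-reduce conflicts

A reduce-reduce conflict occurs when an LR(0) state has two complete items [A → α .] and [B → β .] — both call for a reduction, and with no lookahead the parser cannot choose between them.

Augment with Y' → Y and build the canonical LR(0) collection (I0 = CLOSURE({[Y' → . Y]}), then GOTO on every symbol after a dot until no new states appear). It has 13 states:
  I0: { [B → . id + B], [B → . x Y], [Y → . + Y B], [Y → . B], [Y → . x x], [Y' → . Y] }  — shift
  I1: { [B → . id + B], [B → . x Y], [Y → + . Y B], [Y → . + Y B], [Y → . B], [Y → . x x] }  — shift
  I2: { [Y → B .] }  — reduce
  I3: { [Y' → Y .] }  — accept
  I4: { [B → id . + B] }  — shift
  I5: { [B → . id + B], [B → . x Y], [B → x . Y], [Y → . + Y B], [Y → . B], [Y → . x x], [Y → x . x] }  — shift
  I6: { [B → x Y .] }  — reduce
  I7: { [B → . id + B], [B → . x Y], [B → x . Y], [Y → . + Y B], [Y → . B], [Y → . x x], [Y → x . x], [Y → x x .] }  — shift, reduce
  I8: { [B → . id + B], [B → . x Y], [B → id + . B] }  — shift
  I9: { [B → id + B .] }  — reduce
  I10: { [B → . id + B], [B → . x Y], [B → x . Y], [Y → . + Y B], [Y → . B], [Y → . x x] }  — shift
  I11: { [B → . id + B], [B → . x Y], [Y → + Y . B] }  — shift
  I12: { [Y → + Y B .] }  — reduce

No state contains more than one complete item.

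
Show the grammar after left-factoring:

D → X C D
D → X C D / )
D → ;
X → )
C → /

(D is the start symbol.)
Left-factoring transforms A → αβ₁ | αβ₂ into A → αA' and A' → β₁ | β₂
(α is the longest common prefix among the alternatives). Repeat until
no nonterminal has two alternatives with a common prefix.

Round 1: D has alternatives sharing prefix 'X C D'. Introduce D': D → X C D D'
  Add: D' → ε
  Add: D' → / )

No remaining common prefixes — done.

Resulting grammar:
D → X C D D'
D' → ε
D' → / )
D → ;
X → )
C → /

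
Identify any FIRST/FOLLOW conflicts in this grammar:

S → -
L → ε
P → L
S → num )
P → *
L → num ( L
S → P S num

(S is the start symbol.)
Nullable non-terminals: L, P.
FIRST sets used below: FIRST(L) = { 'num', ε }

L: nullable alternative(s) L → ε; FOLLOW(L) = { '*', '-', 'num' }
  L → ε: FIRST \ {ε} = { } — this is the only nullable alternative, skip
  L → num ( L: FIRST \ {ε} = { 'num' } — overlaps FOLLOW(L) on { 'num' }: CONFLICT

P: nullable alternative(s) P → L; FOLLOW(P) = { '*', '-', 'num' }
  P → L: FIRST \ {ε} = { 'num' } — this is the only nullable alternative, skip
  P → *: FIRST \ {ε} = { '*' } — overlaps FOLLOW(P) on { '*' }: CONFLICT

S has no nullable alternative, so no FIRST/FOLLOW check is needed there.

So the grammar has 2 FIRST/FOLLOW conflicts (marked CONFLICT above).

Answer: Yes. L → num '(' L with FOLLOW(L) on { 'num' }; P → '*' with FOLLOW(P) on { '*' }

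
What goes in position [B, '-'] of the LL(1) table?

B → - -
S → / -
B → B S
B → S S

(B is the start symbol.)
B → - -, B → B S

To find M[B, '-'], we find productions for B where '-' is in the predict set (PREDICT(N → α) = (FIRST(α) \ {ε}) ∪ (FOLLOW(N) if α ⇒* ε)).

Relevant sets:
  FIRST(B) = { '-', '/' }
  FIRST(S) = { '/' }

B → - -: PREDICT = { '-' }
  '-' is in predict set, so this production goes in M[B, '-']
B → B S: PREDICT = { '-', '/' }
  '-' is in predict set, so this production goes in M[B, '-']
B → S S: PREDICT = { '/' }

M[B, '-'] = B → - -, B → B S  (a multiply-defined cell — the grammar is not LL(1))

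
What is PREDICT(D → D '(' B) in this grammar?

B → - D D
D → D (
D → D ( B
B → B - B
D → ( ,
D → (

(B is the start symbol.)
{ '(' }

PREDICT(D → D '(' B) = (FIRST(RHS) \ {ε}) ∪ (FOLLOW(D) if ε ∈ FIRST(RHS), i.e. RHS ⇒* ε)
FIRST(D) = { '(' }
FIRST(D '(' B) = { '(' }
ε ∉ FIRST(D '(' B), so FOLLOW(D) is not added.
PREDICT(D → D '(' B) = { '(' }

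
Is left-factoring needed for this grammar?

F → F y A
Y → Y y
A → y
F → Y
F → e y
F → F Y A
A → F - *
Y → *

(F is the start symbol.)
Left-factoring is needed when two productions for the same non-terminal
share a common prefix on the right-hand side.

Productions for F:
  F → F y A
  F → Y
  F → e y
  F → F Y A
Productions for Y:
  Y → Y y
  Y → *
Productions for A:
  A → y
  A → F - *

Found common prefix 'F' in productions for F

Answer: Yes, F has productions with common prefix 'F'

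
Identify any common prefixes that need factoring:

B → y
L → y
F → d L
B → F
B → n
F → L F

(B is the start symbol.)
Left-factoring is needed when two productions for the same non-terminal
share a common prefix on the right-hand side.

Productions for B:
  B → y
  B → F
  B → n
Productions for F:
  F → d L
  F → L F

No common prefixes found.

Answer: No, left-factoring is not needed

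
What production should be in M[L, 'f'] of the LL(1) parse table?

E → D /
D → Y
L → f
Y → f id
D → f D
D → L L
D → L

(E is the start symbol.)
L → f

To find M[L, 'f'], we find productions for L where 'f' is in the predict set (PREDICT(N → α) = (FIRST(α) \ {ε}) ∪ (FOLLOW(N) if α ⇒* ε)).

L → f: PREDICT = { 'f' }
  'f' is in predict set, so this production goes in M[L, 'f']

M[L, 'f'] = L → f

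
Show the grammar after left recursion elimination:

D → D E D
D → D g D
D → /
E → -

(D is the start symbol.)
D → / D'
D' → E D D'
D' → g D D'
D' → ε
E → -

D is directly left-recursive. The standard transformation for
  A → A α₁ | ... | A α_m | β₁ | ... | β_n
is
  A  → β₁ A' | ... | β_n A'
  A' → α₁ A' | ... | α_m A' | ε

D → / becomes D → / D'
D → D E D becomes D' → E D D'
D → D g D becomes D' → g D D'
Add D' → ε

Productions for other non-terminals are unchanged:
  E → -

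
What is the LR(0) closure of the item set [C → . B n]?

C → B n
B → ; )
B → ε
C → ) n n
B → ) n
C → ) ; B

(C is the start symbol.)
To compute CLOSURE, for each item [A → α.Bβ] where B is a non-terminal, add [B → .γ] for all productions B → γ; repeat for the newly added items until nothing changes.

Start with: [C → . B n]
  [C → . B n] has the dot before B: add [B → . ; )], [B → .], [B → . ) n]
No further items can be added.

CLOSURE = { [B → . ) n], [B → . ; )], [B → .], [C → . B n] }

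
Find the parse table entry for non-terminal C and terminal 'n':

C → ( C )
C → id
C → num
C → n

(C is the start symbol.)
To find M[C, 'n'], we find productions for C where 'n' is in the predict set (PREDICT(N → α) = (FIRST(α) \ {ε}) ∪ (FOLLOW(N) if α ⇒* ε)).

C → ( C ): PREDICT = { '(' }
C → id: PREDICT = { 'id' }
C → num: PREDICT = { 'num' }
C → n: PREDICT = { 'n' }
  'n' is in predict set, so this production goes in M[C, 'n']

M[C, 'n'] = C → n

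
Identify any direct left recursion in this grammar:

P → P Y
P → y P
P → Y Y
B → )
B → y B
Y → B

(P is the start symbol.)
P → P Y: LEFT RECURSIVE (starts with P)
P → y P: starts with y
P → Y Y: starts with Y
B → ): starts with ')'
B → y B: starts with y
Y → B: starts with B

The grammar has direct left recursion on: P.

Answer: Yes, P is left-recursive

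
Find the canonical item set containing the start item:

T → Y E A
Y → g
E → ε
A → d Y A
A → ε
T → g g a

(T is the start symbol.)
First, augment the grammar with T' → T
I₀ = CLOSURE({ [T' → . T] }):
  [T' → . T] has the dot before T: add [T → . Y E A], [T → . g g a]
  [T → . Y E A] has the dot before Y: add [Y → . g]
No further items can be added.

I₀ = { [T → . Y E A], [T → . g g a], [T' → . T], [Y → . g] }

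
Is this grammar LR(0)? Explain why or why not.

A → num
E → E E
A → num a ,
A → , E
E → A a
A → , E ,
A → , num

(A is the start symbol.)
A grammar is LR(0) if no state in the canonical LR(0) collection has:
  - both a shift item (dot before a terminal) and a complete item (shift-reduce conflict), or
  - two or more complete items (reduce-reduce conflict; the accept item [A' → A .] counts as a complete item here).

Augment with A' → A and build the canonical LR(0) collection (I0 = CLOSURE({[A' → . A]}), then GOTO on every symbol after a dot until no new states appear). It has 12 states:
  I0: { [A → . , E ,], [A → . , E], [A → . , num], [A → . num a ,], [A → . num], [A' → . A] }  — shift
  I1: { [A → , . E ,], [A → , . E], [A → , . num], [A → . , E ,], [A → . , E], [A → . , num], [A → . num a ,], [A → . num], [E → . A a], [E → . E E] }  — shift
  I2: { [A' → A .] }  — accept
  I3: { [A → num . a ,], [A → num .] }  — shift, reduce
  I4: { [A → num a . ,] }  — shift
  I5: { [A → num a , .] }  — reduce
  I6: { [E → A . a] }  — shift
  I7: { [A → , E . ,], [A → , E .], [A → . , E ,], [A → . , E], [A → . , num], [A → . num a ,], [A → . num], [E → . A a], [E → . E E], [E → E . E] }  — shift, reduce
  I8: { [A → , num .], [A → num . a ,], [A → num .] }  — shift, 2 reduces
  I9: { [A → , . E ,], [A → , . E], [A → , . num], [A → , E , .], [A → . , E ,], [A → . , E], [A → . , num], [A → . num a ,], [A → . num], [E → . A a], [E → . E E] }  — shift, reduce
  I10: { [A → . , E ,], [A → . , E], [A → . , num], [A → . num a ,], [A → . num], [E → . A a], [E → . E E], [E → E . E], [E → E E .] }  — shift, reduce
  I11: { [E → A a .] }  — reduce

Conflict in state I3:
  Shift-reduce conflict between [A → num .] and [A → num . a ,]
So the grammar is NOT LR(0).

Answer: No. Shift-reduce conflict between [A → num .] and [A → num . a ,]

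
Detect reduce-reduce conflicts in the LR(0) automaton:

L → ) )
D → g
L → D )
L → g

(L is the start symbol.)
Augment with L' → L and build the canonical LR(0) collection (I0 = CLOSURE({[L' → . L]}), then GOTO on every symbol after a dot until no new states appear). It has 7 states:
  I0: { [D → . g], [L → . ) )], [L → . D )], [L → . g], [L' → . L] }  — shift
  I1: { [L → ) . )] }  — shift
  I2: { [L → D . )] }  — shift
  I3: { [L' → L .] }  — accept
  I4: { [D → g .], [L → g .] }  — 2 reduces
  I5: { [L → D ) .] }  — reduce
  I6: { [L → ) ) .] }  — reduce

I4 contains complete items [D → g .], [L → g .] — reduce-reduce conflict.

Answer: Yes — I4: [D → g .] vs [L → g .]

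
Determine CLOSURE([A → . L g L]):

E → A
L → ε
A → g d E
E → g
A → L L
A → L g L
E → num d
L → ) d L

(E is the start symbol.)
{ [A → . L g L], [L → . ) d L], [L → .] }

To compute CLOSURE, for each item [A → α.Bβ] where B is a non-terminal, add [B → .γ] for all productions B → γ; repeat for the newly added items until nothing changes.

Start with: [A → . L g L]
  [A → . L g L] has the dot before L: add [L → .], [L → . ) d L]
No further items can be added.

CLOSURE = { [A → . L g L], [L → . ) d L], [L → .] }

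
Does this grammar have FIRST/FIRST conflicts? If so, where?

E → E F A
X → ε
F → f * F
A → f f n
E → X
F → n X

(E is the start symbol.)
No FIRST/FIRST conflicts.

FIRST sets of the non-terminals at (or reachable through a nullable prefix from) the front of some alternative:
  FIRST(E) = { 'f', 'n', ε }
  FIRST(F) = { 'f', 'n' }
  FIRST(X) = { ε }

Productions for E:
  E → E F A: FIRST = { 'f', 'n' }
  E → X: FIRST = { ε }
Productions for F:
  F → f * F: FIRST = { 'f' }
  F → n X: FIRST = { 'n' }
X, A have only one production, so no FIRST/FIRST conflict is possible there.

All alternatives of each non-terminal have pairwise disjoint FIRST sets.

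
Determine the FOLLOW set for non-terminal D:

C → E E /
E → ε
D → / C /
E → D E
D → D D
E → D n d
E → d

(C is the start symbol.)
To compute FOLLOW(D), find every occurrence of D on a right-hand side N → α D β: add FIRST(β) \ {ε}, and if β is empty or nullable also add FOLLOW(N). Iterate to a fixed point.

In E → D E: D is followed by E, add FIRST(E) \ {ε} = { '/', 'd' }
  E is nullable, so also add FOLLOW(E)
In D → D D: D is followed by D, add FIRST(D) \ {ε} = { '/' }
In D → D D: D is at the end; this adds FOLLOW(D) to itself — nothing new
In E → D n d: D is followed by n d, add FIRST(n d) \ {ε} = { 'n' }

The FOLLOW sets referred to above (computed the same way, to a fixed point):
  FOLLOW(E) = { '/', 'd' }

Taking the union: FOLLOW(D) = { '/', 'd', 'n' }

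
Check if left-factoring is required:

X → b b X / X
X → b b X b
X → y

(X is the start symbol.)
Yes, X has productions with common prefix 'b b X'

Left-factoring is needed when two productions for the same non-terminal
share a common prefix on the right-hand side.

Productions for X:
  X → b b X / X
  X → b b X b
  X → y

Found common prefix 'b b X' in productions for X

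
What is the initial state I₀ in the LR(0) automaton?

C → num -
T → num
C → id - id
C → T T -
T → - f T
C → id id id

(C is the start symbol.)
First, augment the grammar with C' → C
I₀ = CLOSURE({ [C' → . C] }):
  [C' → . C] has the dot before C: add [C → . num -], [C → . id - id], [C → . T T -], [C → . id id id]
  [C → . T T -] has the dot before T: add [T → . num], [T → . - f T]
No further items can be added.

I₀ = { [C → . T T -], [C → . id - id], [C → . id id id], [C → . num -], [C' → . C], [T → . - f T], [T → . num] }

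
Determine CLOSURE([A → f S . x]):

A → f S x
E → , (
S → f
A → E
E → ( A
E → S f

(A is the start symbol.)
{ [A → f S . x] }

Start with: [A → f S . x]
The dot precedes the terminal x, so nothing is added.

CLOSURE = { [A → f S . x] }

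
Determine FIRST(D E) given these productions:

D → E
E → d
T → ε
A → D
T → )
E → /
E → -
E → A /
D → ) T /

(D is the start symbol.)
FIRST sets of the non-terminals involved (from the grammar, by fixed-point iteration):
  FIRST(D) = { ')', '-', '/', 'd' }

To compute FIRST(D E), process the symbols left to right:
Symbol D is a non-terminal. Add FIRST(D) \ {ε} = { ')', '-', '/', 'd' }
D is not nullable (ε ∉ FIRST(D)), so stop here.
FIRST(D E) = { ')', '-', '/', 'd' }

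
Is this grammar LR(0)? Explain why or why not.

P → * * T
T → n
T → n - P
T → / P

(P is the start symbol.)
A grammar is LR(0) if no state in the canonical LR(0) collection has:
  - both a shift item (dot before a terminal) and a complete item (shift-reduce conflict), or
  - two or more complete items (reduce-reduce conflict; the accept item [P' → P .] counts as a complete item here).

Augment with P' → P and build the canonical LR(0) collection (I0 = CLOSURE({[P' → . P]}), then GOTO on every symbol after a dot until no new states appear). It has 10 states:
  I0: { [P → . * * T], [P' → . P] }  — shift
  I1: { [P → * . * T] }  — shift
  I2: { [P' → P .] }  — accept
  I3: { [P → * * . T], [T → . / P], [T → . n - P], [T → . n] }  — shift
  I4: { [P → . * * T], [T → / . P] }  — shift
  I5: { [P → * * T .] }  — reduce
  I6: { [T → n . - P], [T → n .] }  — shift, reduce
  I7: { [P → . * * T], [T → n - . P] }  — shift
  I8: { [T → n - P .] }  — reduce
  I9: { [T → / P .] }  — reduce

Conflict in state I6:
  Shift-reduce conflict between [T → n .] and [T → n . - P]
So the grammar is NOT LR(0).

Answer: No. Shift-reduce conflict between [T → n .] and [T → n . - P]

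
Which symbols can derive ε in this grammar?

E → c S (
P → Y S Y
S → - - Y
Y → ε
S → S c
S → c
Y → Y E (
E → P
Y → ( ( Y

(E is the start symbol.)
{ 'Y' }

A non-terminal is nullable if it can derive ε (the empty string): either it has an ε-production, or it has a production whose right-hand side consists entirely of nullable non-terminals.

ε-productions: Y → ε
So Y is immediately nullable.
No further non-terminal can be added: every production for the remaining non-terminals contains a terminal or a non-nullable non-terminal.
Nullable = { 'Y' }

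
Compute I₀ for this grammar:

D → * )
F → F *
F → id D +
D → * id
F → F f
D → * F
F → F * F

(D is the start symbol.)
{ [D → . * )], [D → . * F], [D → . * id], [D' → . D] }

First, augment the grammar with D' → D
I₀ = CLOSURE({ [D' → . D] }):
  [D' → . D] has the dot before D: add [D → . * )], [D → . * id], [D → . * F]
No further items can be added.

I₀ = { [D → . * )], [D → . * F], [D → . * id], [D' → . D] }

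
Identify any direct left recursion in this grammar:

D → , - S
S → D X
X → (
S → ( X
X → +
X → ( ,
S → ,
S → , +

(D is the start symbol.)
Direct left recursion occurs when N → N α for some non-terminal N (the right-hand side begins with the left-hand side itself).

D → , - S: starts with ','
S → D X: starts with D
X → (: starts with '('
S → ( X: starts with '('
X → +: starts with '+'
X → ( ,: starts with '('
S → ,: starts with ','
S → , +: starts with ','

No direct left recursion found.

Answer: No direct left recursion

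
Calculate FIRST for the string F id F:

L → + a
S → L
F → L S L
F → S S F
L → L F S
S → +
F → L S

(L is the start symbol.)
{ '+' }

FIRST sets of the non-terminals involved (from the grammar, by fixed-point iteration):
  FIRST(F) = { '+' }

To compute FIRST(F id F), process the symbols left to right:
Symbol F is a non-terminal. Add FIRST(F) \ {ε} = { '+' }
F is not nullable (ε ∉ FIRST(F)), so stop here.
FIRST(F id F) = { '+' }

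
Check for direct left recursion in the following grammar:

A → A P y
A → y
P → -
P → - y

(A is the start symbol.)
Direct left recursion occurs when N → N α for some non-terminal N (the right-hand side begins with the left-hand side itself).

A → A P y: LEFT RECURSIVE (starts with A)
A → y: starts with y
P → -: starts with '-'
P → - y: starts with '-'

The grammar has direct left recursion on: A.

Answer: Yes, A is left-recursive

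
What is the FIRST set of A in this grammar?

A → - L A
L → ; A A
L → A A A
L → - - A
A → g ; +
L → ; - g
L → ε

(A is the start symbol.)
From A → - L A:
  - '-' is a terminal: add '-' and stop
From A → g ; +:
  - g is a terminal: add 'g' and stop

Collecting: FIRST(A) = { '-', 'g' }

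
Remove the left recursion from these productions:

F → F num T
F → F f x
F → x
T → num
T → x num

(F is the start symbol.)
F → x F'
F' → num T F'
F' → f x F'
F' → ε
T → num
T → x num

F is directly left-recursive. The standard transformation for
  A → A α₁ | ... | A α_m | β₁ | ... | β_n
is
  A  → β₁ A' | ... | β_n A'
  A' → α₁ A' | ... | α_m A' | ε

F → x becomes F → x F'
F → F num T becomes F' → num T F'
F → F f x becomes F' → f x F'
Add F' → ε

Productions for other non-terminals are unchanged:
  T → num
  T → x num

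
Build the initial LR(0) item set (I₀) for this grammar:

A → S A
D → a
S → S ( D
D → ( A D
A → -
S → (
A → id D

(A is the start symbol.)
{ [A → . -], [A → . S A], [A → . id D], [A' → . A], [S → . (], [S → . S ( D] }

First, augment the grammar with A' → A
I₀ = CLOSURE({ [A' → . A] }):
  [A' → . A] has the dot before A: add [A → . S A], [A → . -], [A → . id D]
  [A → . S A] has the dot before S: add [S → . S ( D], [S → . (]
No further items can be added.

I₀ = { [A → . -], [A → . S A], [A → . id D], [A' → . A], [S → . (], [S → . S ( D] }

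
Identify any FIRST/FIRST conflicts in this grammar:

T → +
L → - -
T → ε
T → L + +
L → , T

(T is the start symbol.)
FIRST sets of the non-terminals at (or reachable through a nullable prefix from) the front of some alternative:
  FIRST(L) = { ',', '-' }

Productions for T:
  T → +: FIRST = { '+' }
  T → ε: FIRST = { ε }
  T → L + +: FIRST = { ',', '-' }
Productions for L:
  L → - -: FIRST = { '-' }
  L → , T: FIRST = { ',' }

All alternatives of each non-terminal have pairwise disjoint FIRST sets.

Answer: No FIRST/FIRST conflicts.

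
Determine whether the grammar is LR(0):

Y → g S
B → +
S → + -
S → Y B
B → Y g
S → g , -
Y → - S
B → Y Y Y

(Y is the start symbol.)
Augment with Y' → Y and build the canonical LR(0) collection (I0 = CLOSURE({[Y' → . Y]}), then GOTO on every symbol after a dot until no new states appear). It has 18 states:
  I0: { [Y → . - S], [Y → . g S], [Y' → . Y] }  — shift
  I1: { [S → . + -], [S → . Y B], [S → . g , -], [Y → - . S], [Y → . - S], [Y → . g S] }  — shift
  I2: { [Y' → Y .] }  — accept
  I3: { [S → . + -], [S → . Y B], [S → . g , -], [Y → . - S], [Y → . g S], [Y → g . S] }  — shift
  I4: { [S → + . -] }  — shift
  I5: { [Y → g S .] }  — reduce
  I6: { [B → . +], [B → . Y Y Y], [B → . Y g], [S → Y . B], [Y → . - S], [Y → . g S] }  — shift
  I7: { [S → . + -], [S → . Y B], [S → . g , -], [S → g . , -], [Y → . - S], [Y → . g S], [Y → g . S] }  — shift
  I8: { [S → g , . -] }  — shift
  I9: { [S → g , - .] }  — reduce
  I10: { [B → + .] }  — reduce
  I11: { [S → Y B .] }  — reduce
  I12: { [B → Y . Y Y], [B → Y . g], [Y → . - S], [Y → . g S] }  — shift
  I13: { [B → Y Y . Y], [Y → . - S], [Y → . g S] }  — shift
  I14: { [B → Y g .], [S → . + -], [S → . Y B], [S → . g , -], [Y → . - S], [Y → . g S], [Y → g . S] }  — shift, reduce
  I15: { [B → Y Y Y .] }  — reduce
  I16: { [S → + - .] }  — reduce
  I17: { [Y → - S .] }  — reduce

Conflict in state I14:
  Shift-reduce conflict between [B → Y g .] and [S → . + -]
So the grammar is NOT LR(0).

Answer: No. Shift-reduce conflict between [B → Y g .] and [S → . + -]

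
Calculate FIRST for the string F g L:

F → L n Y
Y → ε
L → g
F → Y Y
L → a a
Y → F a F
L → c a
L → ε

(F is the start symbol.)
{ 'a', 'c', 'g', 'n' }

FIRST sets of the non-terminals involved (from the grammar, by fixed-point iteration):
  FIRST(F) = { 'a', 'c', 'g', 'n', ε }

To compute FIRST(F g L), process the symbols left to right:
Symbol F is a non-terminal. Add FIRST(F) \ {ε} = { 'a', 'c', 'g', 'n' }
F is nullable (ε ∈ FIRST(F)), continue to the next symbol.
Symbol g is a terminal. Add 'g' and stop.
FIRST(F g L) = { 'a', 'c', 'g', 'n' }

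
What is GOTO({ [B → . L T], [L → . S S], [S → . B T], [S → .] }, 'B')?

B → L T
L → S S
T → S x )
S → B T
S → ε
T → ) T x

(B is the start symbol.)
GOTO(I, 'B') = CLOSURE({ [A → αX.β] : [A → α.Xβ] ∈ I, X = 'B' })

Items with dot before 'B', with the dot advanced:
  [S → . B T] → [S → B . T]
Closure of the advanced items:
  [S → B . T] has the dot before T: add [T → . S x )], [T → . ) T x]
  [T → . S x )] has the dot before S: add [S → . B T], [S → .]
  [S → . B T] has the dot before B: add [B → . L T]
  [B → . L T] has the dot before L: add [L → . S S]

GOTO = { [B → . L T], [L → . S S], [S → . B T], [S → .], [S → B . T], [T → . ) T x], [T → . S x )] }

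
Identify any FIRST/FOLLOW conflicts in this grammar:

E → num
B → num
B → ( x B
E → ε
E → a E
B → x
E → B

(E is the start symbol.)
No FIRST/FOLLOW conflicts.

Nullable non-terminals: E.
FIRST sets used below: FIRST(B) = { '(', 'num', 'x' }

E: nullable alternative(s) E → ε; FOLLOW(E) = { $ }
  E → num: FIRST \ {ε} = { 'num' } — disjoint from FOLLOW(E)
  E → ε: FIRST \ {ε} = { } — this is the only nullable alternative, skip
  E → a E: FIRST \ {ε} = { 'a' } — disjoint from FOLLOW(E)
  E → B: FIRST \ {ε} = { '(', 'num', 'x' } — disjoint from FOLLOW(E)

B has no nullable alternative, so no FIRST/FOLLOW check is needed there.

No FIRST/FOLLOW conflicts found.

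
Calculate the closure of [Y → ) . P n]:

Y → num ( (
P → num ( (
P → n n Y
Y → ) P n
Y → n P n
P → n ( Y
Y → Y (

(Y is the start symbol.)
Start with: [Y → ) . P n]
  [Y → ) . P n] has the dot before P: add [P → . num ( (], [P → . n n Y], [P → . n ( Y]
No further items can be added.

CLOSURE = { [P → . n ( Y], [P → . n n Y], [P → . num ( (], [Y → ) . P n] }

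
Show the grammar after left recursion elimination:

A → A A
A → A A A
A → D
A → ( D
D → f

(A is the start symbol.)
A → D A'
A → ( D A'
A' → A A'
A' → A A A'
A' → ε
D → f

A is directly left-recursive. The standard transformation for
  A → A α₁ | ... | A α_m | β₁ | ... | β_n
is
  A  → β₁ A' | ... | β_n A'
  A' → α₁ A' | ... | α_m A' | ε

A → D becomes A → D A'
A → ( D becomes A → ( D A'
A → A A becomes A' → A A'
A → A A A becomes A' → A A A'
Add A' → ε

Productions for other non-terminals are unchanged:
  D → f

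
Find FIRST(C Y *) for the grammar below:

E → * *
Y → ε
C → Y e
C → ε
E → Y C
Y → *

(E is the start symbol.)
{ '*', 'e' }

FIRST sets of the non-terminals involved (from the grammar, by fixed-point iteration):
  FIRST(C) = { '*', 'e', ε }
  FIRST(Y) = { '*', ε }

To compute FIRST(C Y *), process the symbols left to right:
Symbol C is a non-terminal. Add FIRST(C) \ {ε} = { '*', 'e' }
C is nullable (ε ∈ FIRST(C)), continue to the next symbol.
Symbol Y is a non-terminal. Add FIRST(Y) \ {ε} = { '*' }
Y is nullable (ε ∈ FIRST(Y)), continue to the next symbol.
Symbol * is a terminal. Add '*' and stop.
FIRST(C Y *) = { '*', 'e' }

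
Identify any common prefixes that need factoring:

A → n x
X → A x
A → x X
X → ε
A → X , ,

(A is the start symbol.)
No, left-factoring is not needed

Left-factoring is needed when two productions for the same non-terminal
share a common prefix on the right-hand side.

Productions for A:
  A → n x
  A → x X
  A → X , ,
Productions for X:
  X → A x
  X → ε

No common prefixes found.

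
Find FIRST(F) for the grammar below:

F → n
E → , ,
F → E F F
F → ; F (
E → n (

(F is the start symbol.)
To compute FIRST(F), examine every production with F on the left-hand side, reading each right-hand side left to right until a non-nullable symbol is reached.

FIRST sets of the other non-terminals involved (by the same procedure, iterated to a fixed point):
  FIRST(E) = { ',', 'n' }

From F → n:
  - n is a terminal: add 'n' and stop
From F → E F F:
  - E is a non-terminal: add FIRST(E) \ {ε} = { ',', 'n' }
    E is not nullable, so stop
From F → ; F (:
  - ';' is a terminal: add ';' and stop

Collecting: FIRST(F) = { ',', ';', 'n' }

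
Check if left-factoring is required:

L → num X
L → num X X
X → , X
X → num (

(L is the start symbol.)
Yes, L has productions with common prefix 'num X'

Left-factoring is needed when two productions for the same non-terminal
share a common prefix on the right-hand side.

Productions for L:
  L → num X
  L → num X X
Productions for X:
  X → , X
  X → num (

Found common prefix 'num X' in productions for L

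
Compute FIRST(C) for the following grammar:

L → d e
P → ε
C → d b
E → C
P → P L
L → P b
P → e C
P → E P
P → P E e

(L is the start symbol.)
{ 'd' }

From C → d b:
  - d is a terminal: add 'd' and stop

Collecting: FIRST(C) = { 'd' }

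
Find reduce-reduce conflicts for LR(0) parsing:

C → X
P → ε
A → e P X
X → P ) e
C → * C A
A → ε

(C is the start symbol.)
No reduce-reduce conflicts

Augment with C' → C and build the canonical LR(0) collection (I0 = CLOSURE({[C' → . C]}), then GOTO on every symbol after a dot until no new states appear). It has 12 states:
  I0: { [C → . * C A], [C → . X], [C' → . C], [P → .], [X → . P ) e] }  — shift, reduce
  I1: { [C → * . C A], [C → . * C A], [C → . X], [P → .], [X → . P ) e] }  — shift, reduce
  I2: { [C' → C .] }  — accept
  I3: { [X → P . ) e] }  — shift
  I4: { [C → X .] }  — reduce
  I5: { [X → P ) . e] }  — shift
  I6: { [X → P ) e .] }  — reduce
  I7: { [A → . e P X], [A → .], [C → * C . A] }  — shift, reduce
  I8: { [C → * C A .] }  — reduce
  I9: { [A → e . P X], [P → .] }  — reduce
  I10: { [A → e P . X], [P → .], [X → . P ) e] }  — reduce
  I11: { [A → e P X .] }  — reduce

No state contains more than one complete item.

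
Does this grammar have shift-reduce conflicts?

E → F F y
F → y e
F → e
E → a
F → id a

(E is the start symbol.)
A shift-reduce conflict occurs when an LR(0) state has both:
  - a complete (reduce) item [A → α .] (dot at the end), and
  - a shift item [B → β . c γ] (dot before a terminal).

Augment with E' → E and build the canonical LR(0) collection (I0 = CLOSURE({[E' → . E]}), then GOTO on every symbol after a dot until no new states appear). It has 11 states:
  I0: { [E → . F F y], [E → . a], [E' → . E], [F → . e], [F → . id a], [F → . y e] }  — shift
  I1: { [E' → E .] }  — accept
  I2: { [E → F . F y], [F → . e], [F → . id a], [F → . y e] }  — shift
  I3: { [E → a .] }  — reduce
  I4: { [F → e .] }  — reduce
  I5: { [F → id . a] }  — shift
  I6: { [F → y . e] }  — shift
  I7: { [F → y e .] }  — reduce
  I8: { [F → id a .] }  — reduce
  I9: { [E → F F . y] }  — shift
  I10: { [E → F F y .] }  — reduce

No state contains both a complete item and a shift item.

Answer: No shift-reduce conflicts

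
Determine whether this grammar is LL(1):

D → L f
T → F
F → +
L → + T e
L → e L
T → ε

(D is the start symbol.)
Yes, the grammar is LL(1).

Relevant sets:
  FIRST(F) = { '+' }
  FOLLOW(T) = { 'e' }

For T:
  PREDICT(T → F) = { '+' }
  PREDICT(T → ε) = { 'e' }
For L:
  PREDICT(L → '+' T e) = { '+' }
  PREDICT(L → e L) = { 'e' }
D, F have a single production, so nothing to check there.

All predict sets are disjoint. The grammar IS LL(1).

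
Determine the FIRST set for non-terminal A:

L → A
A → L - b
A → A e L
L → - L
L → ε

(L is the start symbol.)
To compute FIRST(A), examine every production with A on the left-hand side, reading each right-hand side left to right until a non-nullable symbol is reached.

FIRST sets of the other non-terminals involved (by the same procedure, iterated to a fixed point):
  FIRST(L) = { '-', ε }

From A → L - b:
  - L is a non-terminal: add FIRST(L) \ {ε} = { '-' }
    L is nullable, so continue to the next symbol
  - '-' is a terminal: add '-' and stop
From A → A e L:
  - A is the symbol being defined: contributes nothing new
    A is not nullable, so stop

Collecting: FIRST(A) = { '-' }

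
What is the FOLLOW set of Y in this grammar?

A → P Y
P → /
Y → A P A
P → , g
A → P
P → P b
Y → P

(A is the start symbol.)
{ $, ',', '/' }

In A → P Y: Y is at the end, add FOLLOW(A)

The FOLLOW sets referred to above (computed the same way, to a fixed point):
  FOLLOW(A) = { $, ',', '/' }

Taking the union: FOLLOW(Y) = { $, ',', '/' }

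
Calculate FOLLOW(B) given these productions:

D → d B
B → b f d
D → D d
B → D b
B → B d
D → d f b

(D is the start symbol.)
To compute FOLLOW(B), find every occurrence of B on a right-hand side N → α B β: add FIRST(β) \ {ε}, and if β is empty or nullable also add FOLLOW(N). Iterate to a fixed point.

In D → d B: B is at the end, add FOLLOW(D)
In B → B d: B is followed by d, add FIRST(d) \ {ε} = { 'd' }

The FOLLOW sets referred to above (computed the same way, to a fixed point):
  FOLLOW(D) = { $, 'b', 'd' }

Taking the union: FOLLOW(B) = { $, 'b', 'd' }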